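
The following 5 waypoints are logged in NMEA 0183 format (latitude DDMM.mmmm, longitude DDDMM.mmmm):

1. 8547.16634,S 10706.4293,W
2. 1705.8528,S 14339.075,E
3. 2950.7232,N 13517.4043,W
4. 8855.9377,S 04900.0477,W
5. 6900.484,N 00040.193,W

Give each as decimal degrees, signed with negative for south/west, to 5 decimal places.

Point 1:
  φ: degrees = first 2 digits = 85, minutes = 47.16634; 85 + 47.16634/60 = 85.786106
  S → negative
  Lon: split at 3 digits → 107° and 6.4293′; 107 + 6.4293/60 = 107.107155
  W → negative
Point 2:
  Lat: degrees = first 2 digits = 17, minutes = 5.8528; 17 + 5.8528/60 = 17.097547
  S ⇒ negate
  Lon: degrees = first 3 digits = 143, minutes = 39.075; 143 + 39.075/60 = 143.651250
  E ⇒ keep positive
Point 3:
  φ: degrees = first 2 digits = 29, minutes = 50.7232; 29 + 50.7232/60 = 29.845387
  N → positive
  Longitude: split at 3 digits → 135° and 17.4043′; 135 + 17.4043/60 = 135.290072
  W ⇒ negate
Point 4:
  Lat: split at 2 digits → 88° and 55.9377′; 88 + 55.9377/60 = 88.932295
  S → negative
  Lon: split at 3 digits → 049° and 0.0477′; 49 + 0.0477/60 = 49.000795
  hemisphere W, so the sign is −
Point 5:
  Latitude: degrees = first 2 digits = 69, minutes = 0.484; 69 + 0.484/60 = 69.008067
  N ⇒ keep positive
  Longitude: split at 3 digits → 000° and 40.193′; 0 + 40.193/60 = 0.669883
  hemisphere W, so the sign is −

1. -85.78611, -107.10716
2. -17.09755, 143.65125
3. 29.84539, -135.29007
4. -88.93230, -49.00080
5. 69.00807, -0.66988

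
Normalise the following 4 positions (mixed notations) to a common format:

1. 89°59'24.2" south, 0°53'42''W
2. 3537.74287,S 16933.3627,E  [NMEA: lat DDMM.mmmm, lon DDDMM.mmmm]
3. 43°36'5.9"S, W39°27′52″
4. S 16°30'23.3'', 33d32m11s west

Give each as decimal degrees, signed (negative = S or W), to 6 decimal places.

1. -89.990056, -0.895000
2. -35.629048, 169.556045
3. -43.601639, -39.464444
4. -16.506472, -33.536389

Point 1:
  Latitude: 59′ + 24.2″ = 59.40333′; 89 + 59.40333/60 = 89.9900556
  hemisphere S, so the sign is −
  Lon: 0 + 53/60 + 42/3600 = 0.8950000
  hemisphere W, so the sign is −
Point 2:
  Lat: degrees = first 2 digits = 35, minutes = 37.74287; 35 + 37.74287/60 = 35.6290478
  hemisphere S, so the sign is −
  Lon: split at 3 digits → 169° and 33.3627′; 169 + 33.3627/60 = 169.5560450
  E → positive
Point 3:
  φ: 36′ + 5.9″ = 36.09833′; 43 + 36.09833/60 = 43.6016389
  hemisphere S, so the sign is −
  Longitude: 27′ + 52″ = 27.86667′; 39 + 27.86667/60 = 39.4644444
  hemisphere W, so the sign is −
Point 4:
  Latitude: 30′ + 23.3″ = 30.38833′; 16 + 30.38833/60 = 16.5064722
  S → negative
  Lon: 33 + 32/60 + 11/3600 = 33.5363889
  W ⇒ negate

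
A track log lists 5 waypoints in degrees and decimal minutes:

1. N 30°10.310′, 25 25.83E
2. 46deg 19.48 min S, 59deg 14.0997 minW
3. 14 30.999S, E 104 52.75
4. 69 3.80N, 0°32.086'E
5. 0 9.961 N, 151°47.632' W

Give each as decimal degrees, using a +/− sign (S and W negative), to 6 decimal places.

1. 30.171833, 25.430500
2. -46.324667, -59.234995
3. -14.516650, 104.879167
4. 69.063333, 0.534767
5. 0.166017, -151.793867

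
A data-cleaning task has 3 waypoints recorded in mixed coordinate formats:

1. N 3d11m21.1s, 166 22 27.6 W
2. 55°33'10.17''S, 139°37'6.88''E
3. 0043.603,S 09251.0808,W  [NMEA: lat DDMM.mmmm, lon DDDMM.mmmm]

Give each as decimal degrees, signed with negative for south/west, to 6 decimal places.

1. 3.189194, -166.374333
2. -55.552825, 139.618578
3. -0.726717, -92.851347

Point 1:
  Latitude: 3 + 11/60 + 21.1/3600 = 3.1891944
  N → positive
  Longitude: 22′ + 27.6″ = 22.46000′; 166 + 22.46000/60 = 166.3743333
  hemisphere W, so the sign is −
Point 2:
  φ: 55 + 33/60 + 10.17/3600 = 55.5528250
  S ⇒ negate
  Longitude: 37′ + 6.88″ = 37.11467′; 139 + 37.11467/60 = 139.6185778
  E ⇒ keep positive
Point 3:
  Latitude: split at 2 digits → 00° and 43.603′; 0 + 43.603/60 = 0.7267167
  S ⇒ negate
  Longitude: degrees = first 3 digits = 92, minutes = 51.0808; 92 + 51.0808/60 = 92.8513467
  W ⇒ negate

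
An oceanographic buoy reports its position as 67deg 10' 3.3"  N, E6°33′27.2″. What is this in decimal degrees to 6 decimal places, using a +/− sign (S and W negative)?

67.167583, 6.557556

φ: 67° + 10/60 + 3.3/3600 = 67 + 0.166667 + 0.000917 = 67.1675833
N → positive
λ: 33′ + 27.2″ = 33.45333′; 6 + 33.45333/60 = 6.5575556
E → positive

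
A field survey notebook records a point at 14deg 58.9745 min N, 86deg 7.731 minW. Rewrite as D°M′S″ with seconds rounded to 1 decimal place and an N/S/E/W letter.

Lat: fractional minutes 0.97450 × 60 = 58.470″
λ: 7.73100′ → 7′ and 0.73100 × 60 = 43.860″

14°58′58.5″ N, 86°07′43.9″ W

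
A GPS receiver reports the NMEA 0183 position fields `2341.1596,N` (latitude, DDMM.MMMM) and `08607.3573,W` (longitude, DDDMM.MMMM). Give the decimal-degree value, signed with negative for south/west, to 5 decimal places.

23.68599, -86.12262

φ: degrees = first 2 digits = 23, minutes = 41.1596; 23 + 41.1596/60 = 23.685993
N ⇒ keep positive
Longitude: split at 3 digits → 086° and 7.3573′; 86 + 7.3573/60 = 86.122622
W ⇒ negate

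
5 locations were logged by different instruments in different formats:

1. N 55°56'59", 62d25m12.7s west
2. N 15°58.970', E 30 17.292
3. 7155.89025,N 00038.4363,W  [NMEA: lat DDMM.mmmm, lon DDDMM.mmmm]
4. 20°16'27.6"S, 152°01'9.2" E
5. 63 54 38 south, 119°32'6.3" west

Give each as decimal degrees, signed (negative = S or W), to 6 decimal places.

1. 55.949722, -62.420194
2. 15.982833, 30.288200
3. 71.931504, -0.640605
4. -20.274333, 152.019222
5. -63.910556, -119.535083

Point 1:
  Lat: 55° + 56/60 + 59/3600 = 55 + 0.933333 + 0.016389 = 55.9497222
  N → positive
  Lon: 25′ + 12.7″ = 25.21167′; 62 + 25.21167/60 = 62.4201944
  W ⇒ negate
Point 2:
  Lat: 58.97′ = 0.982833°; total 15.9828333
  N ⇒ keep positive
  Lon: 17.292′ = 0.288200°; total 30.2882000
  E ⇒ keep positive
Point 3:
  Lat: degrees = first 2 digits = 71, minutes = 55.89025; 71 + 55.89025/60 = 71.9315042
  N → positive
  Lon: split at 3 digits → 000° and 38.4363′; 0 + 38.4363/60 = 0.6406050
  W → negative
Point 4:
  φ: 20° + 16/60 + 27.6/3600 = 20 + 0.266667 + 0.007667 = 20.2743333
  S → negative
  Longitude: 1′ + 9.2″ = 1.15333′; 152 + 1.15333/60 = 152.0192222
  E → positive
Point 5:
  Latitude: 63 + 54/60 + 38/3600 = 63.9105556
  S → negative
  λ: 119 + 32/60 + 6.3/3600 = 119.5350833
  W ⇒ negate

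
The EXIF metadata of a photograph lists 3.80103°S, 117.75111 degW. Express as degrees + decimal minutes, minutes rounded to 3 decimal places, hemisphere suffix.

3° 48.062′ S, 117° 45.067′ W

Latitude: minutes = (3.801030 − 3) × 60 = 48.06180
Lon: minutes = (117.751110 − 117) × 60 = 45.06660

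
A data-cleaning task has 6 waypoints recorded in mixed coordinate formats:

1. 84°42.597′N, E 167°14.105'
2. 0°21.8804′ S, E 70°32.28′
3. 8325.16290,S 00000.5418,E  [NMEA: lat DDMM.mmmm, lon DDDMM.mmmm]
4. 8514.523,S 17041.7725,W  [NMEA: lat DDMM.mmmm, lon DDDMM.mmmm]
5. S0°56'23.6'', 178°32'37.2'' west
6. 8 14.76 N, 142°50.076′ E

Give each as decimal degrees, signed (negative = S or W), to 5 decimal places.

1. 84.70995, 167.23508
2. -0.36467, 70.53800
3. -83.41938, 0.00903
4. -85.24205, -170.69621
5. -0.93989, -178.54367
6. 8.24600, 142.83460

Point 1:
  φ: 84 + 42.597/60 = 84.709950
  N ⇒ keep positive
  Longitude: 167 + 14.105/60 = 167.235083
  E ⇒ keep positive
Point 2:
  φ: 21.8804′ = 0.364673°; total 0.364673
  S ⇒ negate
  Longitude: 32.28′ = 0.538000°; total 70.538000
  E ⇒ keep positive
Point 3:
  Lat: split at 2 digits → 83° and 25.1629′; 83 + 25.1629/60 = 83.419382
  S ⇒ negate
  λ: split at 3 digits → 000° and 0.5418′; 0 + 0.5418/60 = 0.009030
  E ⇒ keep positive
Point 4:
  Lat: split at 2 digits → 85° and 14.523′; 85 + 14.523/60 = 85.242050
  S → negative
  λ: degrees = first 3 digits = 170, minutes = 41.7725; 170 + 41.7725/60 = 170.696208
  W ⇒ negate
Point 5:
  Lat: 0 + 56/60 + 23.6/3600 = 0.939889
  S ⇒ negate
  Longitude: 32′ + 37.2″ = 32.62000′; 178 + 32.62000/60 = 178.543667
  W ⇒ negate
Point 6:
  Latitude: 8 + 14.76/60 = 8.246000
  N → positive
  Lon: 142 + 50.076/60 = 142.834600
  E ⇒ keep positive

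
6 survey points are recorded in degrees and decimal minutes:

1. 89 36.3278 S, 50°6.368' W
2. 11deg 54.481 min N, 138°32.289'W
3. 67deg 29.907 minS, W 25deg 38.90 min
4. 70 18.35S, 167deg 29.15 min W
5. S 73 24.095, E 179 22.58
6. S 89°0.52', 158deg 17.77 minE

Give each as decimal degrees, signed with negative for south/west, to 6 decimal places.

Point 1:
  φ: 89 + 36.3278/60 = 89.6054633
  S ⇒ negate
  Lon: 6.368′ = 0.106133°; total 50.1061333
  W → negative
Point 2:
  φ: 11 + 54.481/60 = 11.9080167
  N → positive
  Longitude: 32.289′ = 0.538150°; total 138.5381500
  W → negative
Point 3:
  φ: 29.907′ = 0.498450°; total 67.4984500
  S ⇒ negate
  λ: 38.9′ = 0.648333°; total 25.6483333
  hemisphere W, so the sign is −
Point 4:
  Lat: 18.35′ = 0.305833°; total 70.3058333
  S → negative
  Longitude: 167 + 29.15/60 = 167.4858333
  hemisphere W, so the sign is −
Point 5:
  φ: 24.095′ = 0.401583°; total 73.4015833
  S → negative
  λ: 22.58′ = 0.376333°; total 179.3763333
  E ⇒ keep positive
Point 6:
  φ: 89 + 0.52/60 = 89.0086667
  S ⇒ negate
  Lon: 17.77′ = 0.296167°; total 158.2961667
  E ⇒ keep positive

1. -89.605463, -50.106133
2. 11.908017, -138.538150
3. -67.498450, -25.648333
4. -70.305833, -167.485833
5. -73.401583, 179.376333
6. -89.008667, 158.296167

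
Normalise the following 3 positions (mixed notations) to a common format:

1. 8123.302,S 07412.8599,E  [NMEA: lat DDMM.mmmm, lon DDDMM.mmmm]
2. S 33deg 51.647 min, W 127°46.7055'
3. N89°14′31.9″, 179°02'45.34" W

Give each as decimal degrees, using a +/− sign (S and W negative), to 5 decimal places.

1. -81.38837, 74.21433
2. -33.86078, -127.77843
3. 89.24219, -179.04593

Point 1:
  Latitude: split at 2 digits → 81° and 23.302′; 81 + 23.302/60 = 81.388367
  hemisphere S, so the sign is −
  Longitude: split at 3 digits → 074° and 12.8599′; 74 + 12.8599/60 = 74.214332
  E ⇒ keep positive
Point 2:
  φ: 51.647′ = 0.860783°; total 33.860783
  hemisphere S, so the sign is −
  Lon: 46.7055′ = 0.778425°; total 127.778425
  W ⇒ negate
Point 3:
  Latitude: 89 + 14/60 + 31.9/3600 = 89.242194
  N → positive
  λ: 179° + 2/60 + 45.34/3600 = 179 + 0.033333 + 0.012594 = 179.045928
  W → negative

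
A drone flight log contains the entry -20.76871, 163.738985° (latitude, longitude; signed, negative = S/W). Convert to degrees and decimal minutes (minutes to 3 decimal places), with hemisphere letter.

Latitude is negative → S; |value| = 20.768710
Latitude: 20° + 0.768710 × 60 = 20° 46.12260′
λ: 163° + 0.738985 × 60 = 163° 44.33910′

20° 46.123′ S, 163° 44.339′ E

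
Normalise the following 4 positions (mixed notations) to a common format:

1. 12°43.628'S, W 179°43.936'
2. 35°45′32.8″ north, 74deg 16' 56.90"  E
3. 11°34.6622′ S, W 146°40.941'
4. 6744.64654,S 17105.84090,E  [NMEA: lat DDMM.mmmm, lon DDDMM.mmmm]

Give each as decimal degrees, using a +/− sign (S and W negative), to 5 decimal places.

Point 1:
  φ: 12 + 43.628/60 = 12.727133
  S ⇒ negate
  λ: 43.936′ = 0.732267°; total 179.732267
  W → negative
Point 2:
  φ: 35 + 45/60 + 32.8/3600 = 35.759111
  N ⇒ keep positive
  Longitude: 16′ + 56.9″ = 16.94833′; 74 + 16.94833/60 = 74.282472
  E → positive
Point 3:
  Latitude: 11 + 34.6622/60 = 11.577703
  S ⇒ negate
  Longitude: 146 + 40.941/60 = 146.682350
  W ⇒ negate
Point 4:
  Lat: split at 2 digits → 67° and 44.64654′; 67 + 44.64654/60 = 67.744109
  hemisphere S, so the sign is −
  Lon: degrees = first 3 digits = 171, minutes = 5.8409; 171 + 5.8409/60 = 171.097348
  E → positive

1. -12.72713, -179.73227
2. 35.75911, 74.28247
3. -11.57770, -146.68235
4. -67.74411, 171.09735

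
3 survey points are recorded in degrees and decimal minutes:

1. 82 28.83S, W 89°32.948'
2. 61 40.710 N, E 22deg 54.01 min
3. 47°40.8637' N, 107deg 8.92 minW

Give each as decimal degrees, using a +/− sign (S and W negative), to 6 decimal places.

Point 1:
  Lat: 82 + 28.83/60 = 82.4805000
  S ⇒ negate
  Lon: 89 + 32.948/60 = 89.5491333
  hemisphere W, so the sign is −
Point 2:
  φ: 61 + 40.71/60 = 61.6785000
  N → positive
  Longitude: 54.01′ = 0.900167°; total 22.9001667
  E → positive
Point 3:
  Lat: 40.8637′ = 0.681062°; total 47.6810617
  N → positive
  Lon: 107 + 8.92/60 = 107.1486667
  W ⇒ negate

1. -82.480500, -89.549133
2. 61.678500, 22.900167
3. 47.681062, -107.148667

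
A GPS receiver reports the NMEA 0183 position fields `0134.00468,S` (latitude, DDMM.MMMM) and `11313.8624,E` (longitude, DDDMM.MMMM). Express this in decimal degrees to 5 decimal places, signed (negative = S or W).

Latitude: degrees = first 2 digits = 1, minutes = 34.00468; 1 + 34.00468/60 = 1.566745
S ⇒ negate
Lon: split at 3 digits → 113° and 13.8624′; 113 + 13.8624/60 = 113.231040
E → positive

-1.56674, 113.23104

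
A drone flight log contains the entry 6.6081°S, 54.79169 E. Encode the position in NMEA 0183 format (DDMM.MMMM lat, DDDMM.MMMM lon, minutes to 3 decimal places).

φ: minutes = (6.608100 − 6) × 60 = 36.48600
Lon: fractional part 0.791690 → 47.50140 minutes

0636.486,S / 05447.501,E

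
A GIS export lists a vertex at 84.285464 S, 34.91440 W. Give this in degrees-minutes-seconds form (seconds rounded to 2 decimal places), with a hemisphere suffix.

Lat: whole degrees 84; 17.12784′ → 17′ and 7.6704″
λ: whole degrees 34; 54.86400′ → 54′ and 51.8400″

84°17′7.67″ S, 34°54′51.84″ W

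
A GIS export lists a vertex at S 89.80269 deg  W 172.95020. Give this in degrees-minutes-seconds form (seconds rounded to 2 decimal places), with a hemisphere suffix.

89°48′9.68″ S, 172°57′0.72″ W

Lat: 0.802690° → 48.16140′; 0.16140 × 60 = 9.6840″
λ: 0.950200 × 60 = 57.01200′ → 57′, remainder × 60 = 0.7200″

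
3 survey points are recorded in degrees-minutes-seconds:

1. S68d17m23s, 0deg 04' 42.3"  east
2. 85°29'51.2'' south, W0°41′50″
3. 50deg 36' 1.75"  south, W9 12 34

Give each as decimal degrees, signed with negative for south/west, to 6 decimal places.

1. -68.289722, 0.078417
2. -85.497556, -0.697222
3. -50.600486, -9.209444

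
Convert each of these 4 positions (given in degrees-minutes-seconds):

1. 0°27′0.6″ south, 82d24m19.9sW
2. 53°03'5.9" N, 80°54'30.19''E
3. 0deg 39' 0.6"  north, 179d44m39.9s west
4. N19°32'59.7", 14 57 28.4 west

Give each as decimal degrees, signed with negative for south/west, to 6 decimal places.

1. -0.450167, -82.405528
2. 53.051639, 80.908386
3. 0.650167, -179.744417
4. 19.549917, -14.957889

Point 1:
  Lat: 27′ + 0.6″ = 27.01000′; 0 + 27.01000/60 = 0.4501667
  S → negative
  λ: 24′ + 19.9″ = 24.33167′; 82 + 24.33167/60 = 82.4055278
  hemisphere W, so the sign is −
Point 2:
  φ: 3′ + 5.9″ = 3.09833′; 53 + 3.09833/60 = 53.0516389
  N ⇒ keep positive
  Longitude: 54′ + 30.19″ = 54.50317′; 80 + 54.50317/60 = 80.9083861
  E ⇒ keep positive
Point 3:
  φ: 0° + 39/60 + 0.6/3600 = 0 + 0.650000 + 0.000167 = 0.6501667
  N ⇒ keep positive
  λ: 179 + 44/60 + 39.9/3600 = 179.7444167
  W ⇒ negate
Point 4:
  Latitude: 32′ + 59.7″ = 32.99500′; 19 + 32.99500/60 = 19.5499167
  N → positive
  Longitude: 14 + 57/60 + 28.4/3600 = 14.9578889
  W ⇒ negate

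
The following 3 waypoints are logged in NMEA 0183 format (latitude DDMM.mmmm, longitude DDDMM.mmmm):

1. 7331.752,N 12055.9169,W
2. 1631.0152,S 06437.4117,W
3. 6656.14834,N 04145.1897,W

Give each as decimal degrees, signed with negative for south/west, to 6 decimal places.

1. 73.529200, -120.931948
2. -16.516920, -64.623528
3. 66.935806, -41.753162

Point 1:
  φ: degrees = first 2 digits = 73, minutes = 31.752; 73 + 31.752/60 = 73.5292000
  N → positive
  Lon: degrees = first 3 digits = 120, minutes = 55.9169; 120 + 55.9169/60 = 120.9319483
  W → negative
Point 2:
  φ: degrees = first 2 digits = 16, minutes = 31.0152; 16 + 31.0152/60 = 16.5169200
  hemisphere S, so the sign is −
  λ: degrees = first 3 digits = 64, minutes = 37.4117; 64 + 37.4117/60 = 64.6235283
  hemisphere W, so the sign is −
Point 3:
  Lat: split at 2 digits → 66° and 56.14834′; 66 + 56.14834/60 = 66.9358057
  N ⇒ keep positive
  λ: degrees = first 3 digits = 41, minutes = 45.1897; 41 + 45.1897/60 = 41.7531617
  hemisphere W, so the sign is −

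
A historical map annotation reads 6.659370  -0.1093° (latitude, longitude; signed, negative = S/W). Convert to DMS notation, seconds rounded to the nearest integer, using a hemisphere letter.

6°39′34″ N, 0°06′33″ W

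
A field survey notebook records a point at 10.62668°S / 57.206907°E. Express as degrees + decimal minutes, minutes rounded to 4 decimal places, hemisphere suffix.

10° 37.6008′ S, 57° 12.4144′ E

φ: 10° + 0.626680 × 60 = 10° 37.600800′
λ: fractional part 0.206907 → 12.414420 minutes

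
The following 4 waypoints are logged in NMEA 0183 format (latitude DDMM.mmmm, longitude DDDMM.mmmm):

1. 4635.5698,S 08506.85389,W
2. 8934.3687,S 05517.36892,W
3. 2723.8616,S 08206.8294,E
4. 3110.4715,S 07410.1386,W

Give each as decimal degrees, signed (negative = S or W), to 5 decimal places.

Point 1:
  φ: degrees = first 2 digits = 46, minutes = 35.5698; 46 + 35.5698/60 = 46.592830
  S ⇒ negate
  Lon: split at 3 digits → 085° and 6.85389′; 85 + 6.85389/60 = 85.114232
  W → negative
Point 2:
  Latitude: degrees = first 2 digits = 89, minutes = 34.3687; 89 + 34.3687/60 = 89.572812
  S ⇒ negate
  Lon: degrees = first 3 digits = 55, minutes = 17.36892; 55 + 17.36892/60 = 55.289482
  hemisphere W, so the sign is −
Point 3:
  Lat: split at 2 digits → 27° and 23.8616′; 27 + 23.8616/60 = 27.397693
  hemisphere S, so the sign is −
  λ: split at 3 digits → 082° and 6.8294′; 82 + 6.8294/60 = 82.113823
  E ⇒ keep positive
Point 4:
  Latitude: degrees = first 2 digits = 31, minutes = 10.4715; 31 + 10.4715/60 = 31.174525
  hemisphere S, so the sign is −
  Lon: split at 3 digits → 074° and 10.1386′; 74 + 10.1386/60 = 74.168977
  W → negative

1. -46.59283, -85.11423
2. -89.57281, -55.28948
3. -27.39769, 82.11382
4. -31.17453, -74.16898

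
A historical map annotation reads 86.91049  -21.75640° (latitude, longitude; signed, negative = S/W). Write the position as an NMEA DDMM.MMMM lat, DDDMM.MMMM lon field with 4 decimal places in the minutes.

8654.6294,N / 02145.3840,W

φ: 86° + 0.910490 × 60 = 86° 54.629400′
Longitude is negative → W; |value| = 21.756400
Longitude: fractional part 0.756400 → 45.384000 minutes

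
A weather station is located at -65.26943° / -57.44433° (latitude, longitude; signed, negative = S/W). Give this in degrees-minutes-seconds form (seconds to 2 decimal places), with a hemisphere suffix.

65°16′9.95″ S, 57°26′39.59″ W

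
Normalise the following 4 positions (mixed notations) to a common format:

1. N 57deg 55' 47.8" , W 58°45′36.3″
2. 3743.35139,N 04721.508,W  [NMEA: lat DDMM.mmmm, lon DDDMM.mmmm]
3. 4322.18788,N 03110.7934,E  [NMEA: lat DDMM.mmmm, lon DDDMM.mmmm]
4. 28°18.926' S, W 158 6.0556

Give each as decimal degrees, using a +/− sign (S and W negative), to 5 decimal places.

1. 57.92994, -58.76008
2. 37.72252, -47.35847
3. 43.36980, 31.17989
4. -28.31543, -158.10093

Point 1:
  φ: 55′ + 47.8″ = 55.79667′; 57 + 55.79667/60 = 57.929944
  N ⇒ keep positive
  Lon: 58 + 45/60 + 36.3/3600 = 58.760083
  hemisphere W, so the sign is −
Point 2:
  Lat: degrees = first 2 digits = 37, minutes = 43.35139; 37 + 43.35139/60 = 37.722523
  N → positive
  Longitude: degrees = first 3 digits = 47, minutes = 21.508; 47 + 21.508/60 = 47.358467
  W → negative
Point 3:
  Latitude: degrees = first 2 digits = 43, minutes = 22.18788; 43 + 22.18788/60 = 43.369798
  N → positive
  λ: split at 3 digits → 031° and 10.7934′; 31 + 10.7934/60 = 31.179890
  E ⇒ keep positive
Point 4:
  Latitude: 18.926′ = 0.315433°; total 28.315433
  hemisphere S, so the sign is −
  Lon: 158 + 6.0556/60 = 158.100927
  W ⇒ negate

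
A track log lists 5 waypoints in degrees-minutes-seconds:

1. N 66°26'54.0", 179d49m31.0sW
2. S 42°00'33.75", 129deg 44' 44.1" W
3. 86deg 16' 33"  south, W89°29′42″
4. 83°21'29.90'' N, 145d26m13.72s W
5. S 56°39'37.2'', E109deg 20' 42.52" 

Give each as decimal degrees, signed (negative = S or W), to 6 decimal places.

Point 1:
  Lat: 66° + 26/60 + 54/3600 = 66 + 0.433333 + 0.015000 = 66.4483333
  N → positive
  Longitude: 179° + 49/60 + 31/3600 = 179 + 0.816667 + 0.008611 = 179.8252778
  hemisphere W, so the sign is −
Point 2:
  Lat: 0′ + 33.75″ = 0.56250′; 42 + 0.56250/60 = 42.0093750
  hemisphere S, so the sign is −
  λ: 129° + 44/60 + 44.1/3600 = 129 + 0.733333 + 0.012250 = 129.7455833
  W → negative
Point 3:
  φ: 16′ + 33″ = 16.55000′; 86 + 16.55000/60 = 86.2758333
  S ⇒ negate
  λ: 89° + 29/60 + 42/3600 = 89 + 0.483333 + 0.011667 = 89.4950000
  W → negative
Point 4:
  Lat: 83 + 21/60 + 29.9/3600 = 83.3583056
  N → positive
  Lon: 26′ + 13.72″ = 26.22867′; 145 + 26.22867/60 = 145.4371444
  W → negative
Point 5:
  Latitude: 39′ + 37.2″ = 39.62000′; 56 + 39.62000/60 = 56.6603333
  S → negative
  Longitude: 20′ + 42.52″ = 20.70867′; 109 + 20.70867/60 = 109.3451444
  E → positive

1. 66.448333, -179.825278
2. -42.009375, -129.745583
3. -86.275833, -89.495000
4. 83.358306, -145.437144
5. -56.660333, 109.345144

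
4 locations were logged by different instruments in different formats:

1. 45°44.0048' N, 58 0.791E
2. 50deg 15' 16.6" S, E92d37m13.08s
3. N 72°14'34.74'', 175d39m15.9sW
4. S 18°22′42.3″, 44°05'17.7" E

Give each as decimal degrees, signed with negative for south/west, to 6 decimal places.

Point 1:
  φ: 44.0048′ = 0.733413°; total 45.7334133
  N ⇒ keep positive
  Lon: 0.791′ = 0.013183°; total 58.0131833
  E → positive
Point 2:
  φ: 15′ + 16.6″ = 15.27667′; 50 + 15.27667/60 = 50.2546111
  S ⇒ negate
  λ: 92 + 37/60 + 13.08/3600 = 92.6203000
  E ⇒ keep positive
Point 3:
  Latitude: 14′ + 34.74″ = 14.57900′; 72 + 14.57900/60 = 72.2429833
  N ⇒ keep positive
  Lon: 39′ + 15.9″ = 39.26500′; 175 + 39.26500/60 = 175.6544167
  hemisphere W, so the sign is −
Point 4:
  Latitude: 18° + 22/60 + 42.3/3600 = 18 + 0.366667 + 0.011750 = 18.3784167
  S ⇒ negate
  Longitude: 5′ + 17.7″ = 5.29500′; 44 + 5.29500/60 = 44.0882500
  E → positive

1. 45.733413, 58.013183
2. -50.254611, 92.620300
3. 72.242983, -175.654417
4. -18.378417, 44.088250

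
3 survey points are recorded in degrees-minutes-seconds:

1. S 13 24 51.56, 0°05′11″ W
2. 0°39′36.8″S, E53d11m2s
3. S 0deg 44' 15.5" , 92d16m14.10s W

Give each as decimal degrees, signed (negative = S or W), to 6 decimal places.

1. -13.414322, -0.086389
2. -0.660222, 53.183889
3. -0.737639, -92.270583

Point 1:
  φ: 13 + 24/60 + 51.56/3600 = 13.4143222
  S ⇒ negate
  Longitude: 0° + 5/60 + 11/3600 = 0 + 0.083333 + 0.003056 = 0.0863889
  W → negative
Point 2:
  φ: 39′ + 36.8″ = 39.61333′; 0 + 39.61333/60 = 0.6602222
  S ⇒ negate
  Lon: 11′ + 2″ = 11.03333′; 53 + 11.03333/60 = 53.1838889
  E → positive
Point 3:
  φ: 0 + 44/60 + 15.5/3600 = 0.7376389
  S ⇒ negate
  Longitude: 92° + 16/60 + 14.1/3600 = 92 + 0.266667 + 0.003917 = 92.2705833
  hemisphere W, so the sign is −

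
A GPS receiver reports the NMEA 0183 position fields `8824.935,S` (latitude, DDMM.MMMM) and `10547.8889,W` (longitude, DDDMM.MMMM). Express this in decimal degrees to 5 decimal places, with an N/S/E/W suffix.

88.41558° S, 105.79815° W

Lat: split at 2 digits → 88° and 24.935′; 88 + 24.935/60 = 88.415583
Lon: split at 3 digits → 105° and 47.8889′; 105 + 47.8889/60 = 105.798148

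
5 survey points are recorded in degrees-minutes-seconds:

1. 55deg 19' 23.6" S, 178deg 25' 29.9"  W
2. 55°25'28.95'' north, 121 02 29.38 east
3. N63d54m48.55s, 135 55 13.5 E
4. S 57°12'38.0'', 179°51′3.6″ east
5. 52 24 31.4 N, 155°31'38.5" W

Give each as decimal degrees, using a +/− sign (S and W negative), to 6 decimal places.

1. -55.323222, -178.424972
2. 55.424708, 121.041494
3. 63.913486, 135.920417
4. -57.210556, 179.851000
5. 52.408722, -155.527361

Point 1:
  Lat: 55° + 19/60 + 23.6/3600 = 55 + 0.316667 + 0.006556 = 55.3232222
  hemisphere S, so the sign is −
  Lon: 178° + 25/60 + 29.9/3600 = 178 + 0.416667 + 0.008306 = 178.4249722
  hemisphere W, so the sign is −
Point 2:
  Latitude: 55 + 25/60 + 28.95/3600 = 55.4247083
  N ⇒ keep positive
  Lon: 2′ + 29.38″ = 2.48967′; 121 + 2.48967/60 = 121.0414944
  E ⇒ keep positive
Point 3:
  Latitude: 54′ + 48.55″ = 54.80917′; 63 + 54.80917/60 = 63.9134861
  N ⇒ keep positive
  Longitude: 55′ + 13.5″ = 55.22500′; 135 + 55.22500/60 = 135.9204167
  E ⇒ keep positive
Point 4:
  Latitude: 12′ + 38″ = 12.63333′; 57 + 12.63333/60 = 57.2105556
  hemisphere S, so the sign is −
  Longitude: 179 + 51/60 + 3.6/3600 = 179.8510000
  E → positive
Point 5:
  Latitude: 52° + 24/60 + 31.4/3600 = 52 + 0.400000 + 0.008722 = 52.4087222
  N ⇒ keep positive
  Lon: 31′ + 38.5″ = 31.64167′; 155 + 31.64167/60 = 155.5273611
  W → negative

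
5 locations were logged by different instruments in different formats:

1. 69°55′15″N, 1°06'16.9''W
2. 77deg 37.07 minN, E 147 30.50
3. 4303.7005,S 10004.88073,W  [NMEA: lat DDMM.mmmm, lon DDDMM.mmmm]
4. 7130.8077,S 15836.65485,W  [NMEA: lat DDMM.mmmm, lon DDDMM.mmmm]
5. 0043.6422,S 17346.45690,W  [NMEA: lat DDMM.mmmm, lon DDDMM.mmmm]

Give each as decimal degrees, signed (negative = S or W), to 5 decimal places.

1. 69.92083, -1.10469
2. 77.61783, 147.50833
3. -43.06168, -100.08135
4. -71.51346, -158.61091
5. -0.72737, -173.77428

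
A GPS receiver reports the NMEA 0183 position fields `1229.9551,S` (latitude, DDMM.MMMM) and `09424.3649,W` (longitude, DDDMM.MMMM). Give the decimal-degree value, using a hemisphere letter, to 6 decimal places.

12.499252° S, 94.406082° W

Lat: split at 2 digits → 12° and 29.9551′; 12 + 29.9551/60 = 12.4992517
λ: split at 3 digits → 094° and 24.3649′; 94 + 24.3649/60 = 94.4060817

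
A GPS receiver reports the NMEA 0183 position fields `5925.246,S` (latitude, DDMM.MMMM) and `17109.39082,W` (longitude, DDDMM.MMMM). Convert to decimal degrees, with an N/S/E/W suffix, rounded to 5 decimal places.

59.42077° S, 171.15651° W

Latitude: split at 2 digits → 59° and 25.246′; 59 + 25.246/60 = 59.420767
Longitude: degrees = first 3 digits = 171, minutes = 9.39082; 171 + 9.39082/60 = 171.156514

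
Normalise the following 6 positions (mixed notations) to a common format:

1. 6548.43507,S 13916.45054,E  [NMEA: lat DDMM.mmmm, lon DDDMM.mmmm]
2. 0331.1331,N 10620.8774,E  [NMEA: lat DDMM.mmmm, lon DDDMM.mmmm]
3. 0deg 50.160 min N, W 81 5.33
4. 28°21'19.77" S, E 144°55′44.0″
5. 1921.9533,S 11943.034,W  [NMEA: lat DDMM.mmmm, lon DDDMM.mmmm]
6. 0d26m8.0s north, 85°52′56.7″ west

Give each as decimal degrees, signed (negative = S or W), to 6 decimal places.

Point 1:
  φ: split at 2 digits → 65° and 48.43507′; 65 + 48.43507/60 = 65.8072512
  hemisphere S, so the sign is −
  Lon: degrees = first 3 digits = 139, minutes = 16.45054; 139 + 16.45054/60 = 139.2741757
  E ⇒ keep positive
Point 2:
  Latitude: degrees = first 2 digits = 3, minutes = 31.1331; 3 + 31.1331/60 = 3.5188850
  N → positive
  λ: degrees = first 3 digits = 106, minutes = 20.8774; 106 + 20.8774/60 = 106.3479567
  E ⇒ keep positive
Point 3:
  Lat: 0 + 50.16/60 = 0.8360000
  N ⇒ keep positive
  Longitude: 5.33′ = 0.088833°; total 81.0888333
  hemisphere W, so the sign is −
Point 4:
  φ: 21′ + 19.77″ = 21.32950′; 28 + 21.32950/60 = 28.3554917
  S → negative
  λ: 144° + 55/60 + 44/3600 = 144 + 0.916667 + 0.012222 = 144.9288889
  E → positive
Point 5:
  Lat: split at 2 digits → 19° and 21.9533′; 19 + 21.9533/60 = 19.3658883
  hemisphere S, so the sign is −
  Lon: degrees = first 3 digits = 119, minutes = 43.034; 119 + 43.034/60 = 119.7172333
  W → negative
Point 6:
  Latitude: 0° + 26/60 + 8/3600 = 0 + 0.433333 + 0.002222 = 0.4355556
  N ⇒ keep positive
  Lon: 85 + 52/60 + 56.7/3600 = 85.8824167
  W → negative

1. -65.807251, 139.274176
2. 3.518885, 106.347957
3. 0.836000, -81.088833
4. -28.355492, 144.928889
5. -19.365888, -119.717233
6. 0.435556, -85.882417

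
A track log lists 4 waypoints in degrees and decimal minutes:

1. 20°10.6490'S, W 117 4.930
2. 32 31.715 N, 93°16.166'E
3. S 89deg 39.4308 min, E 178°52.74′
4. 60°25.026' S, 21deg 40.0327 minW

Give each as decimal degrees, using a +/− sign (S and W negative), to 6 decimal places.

1. -20.177483, -117.082167
2. 32.528583, 93.269433
3. -89.657180, 178.879000
4. -60.417100, -21.667212

Point 1:
  φ: 10.649′ = 0.177483°; total 20.1774833
  S → negative
  Lon: 117 + 4.93/60 = 117.0821667
  W → negative
Point 2:
  φ: 32 + 31.715/60 = 32.5285833
  N → positive
  λ: 16.166′ = 0.269433°; total 93.2694333
  E ⇒ keep positive
Point 3:
  Latitude: 89 + 39.4308/60 = 89.6571800
  S ⇒ negate
  Longitude: 178 + 52.74/60 = 178.8790000
  E ⇒ keep positive
Point 4:
  Latitude: 25.026′ = 0.417100°; total 60.4171000
  hemisphere S, so the sign is −
  Longitude: 21 + 40.0327/60 = 21.6672117
  hemisphere W, so the sign is −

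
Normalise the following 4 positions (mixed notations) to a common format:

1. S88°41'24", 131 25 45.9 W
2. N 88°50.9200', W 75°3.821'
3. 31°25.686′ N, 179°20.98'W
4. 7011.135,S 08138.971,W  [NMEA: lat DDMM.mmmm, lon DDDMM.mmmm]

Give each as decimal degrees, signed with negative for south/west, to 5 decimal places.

1. -88.69000, -131.42942
2. 88.84867, -75.06368
3. 31.42810, -179.34967
4. -70.18558, -81.64952

Point 1:
  φ: 41′ + 24″ = 41.40000′; 88 + 41.40000/60 = 88.690000
  hemisphere S, so the sign is −
  Lon: 131° + 25/60 + 45.9/3600 = 131 + 0.416667 + 0.012750 = 131.429417
  W ⇒ negate
Point 2:
  Lat: 50.92′ = 0.848667°; total 88.848667
  N → positive
  Lon: 75 + 3.821/60 = 75.063683
  W → negative
Point 3:
  Lat: 25.686′ = 0.428100°; total 31.428100
  N → positive
  λ: 179 + 20.98/60 = 179.349667
  W → negative
Point 4:
  Latitude: degrees = first 2 digits = 70, minutes = 11.135; 70 + 11.135/60 = 70.185583
  S → negative
  Longitude: split at 3 digits → 081° and 38.971′; 81 + 38.971/60 = 81.649517
  W → negative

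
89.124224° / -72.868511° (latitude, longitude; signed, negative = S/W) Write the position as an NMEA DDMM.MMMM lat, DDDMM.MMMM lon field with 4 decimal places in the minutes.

8907.4534,N / 07252.1107,W

Latitude: minutes = (89.124224 − 89) × 60 = 7.453440
Longitude is negative → W; |value| = 72.868511
Lon: fractional part 0.868511 → 52.110660 minutes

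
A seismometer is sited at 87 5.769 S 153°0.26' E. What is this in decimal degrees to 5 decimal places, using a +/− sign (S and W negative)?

-87.09615, 153.00433

Lat: 5.769′ = 0.096150°; total 87.096150
S ⇒ negate
λ: 153 + 0.26/60 = 153.004333
E ⇒ keep positive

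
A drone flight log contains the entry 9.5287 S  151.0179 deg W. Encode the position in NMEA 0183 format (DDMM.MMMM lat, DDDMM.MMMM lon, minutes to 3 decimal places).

0931.722,S / 15101.074,W

φ: minutes = (9.528700 − 9) × 60 = 31.72200
Lon: fractional part 0.017900 → 1.07400 minutes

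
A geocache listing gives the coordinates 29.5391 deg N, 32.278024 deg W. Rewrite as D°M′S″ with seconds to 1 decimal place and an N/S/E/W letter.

29°32′20.8″ N, 32°16′40.9″ W

Lat: 0.539100 × 60 = 32.34600′ → 32′, remainder × 60 = 20.760″
Lon: whole degrees 32; 16.68144′ → 16′ and 40.886″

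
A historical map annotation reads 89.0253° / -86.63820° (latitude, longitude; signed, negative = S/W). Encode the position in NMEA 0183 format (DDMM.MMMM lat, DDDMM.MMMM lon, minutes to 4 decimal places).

8901.5180,N / 08638.2920,W

Lat: minutes = (89.025300 − 89) × 60 = 1.518000
Longitude is negative → W; |value| = 86.638200
Lon: 86° + 0.638200 × 60 = 86° 38.292000′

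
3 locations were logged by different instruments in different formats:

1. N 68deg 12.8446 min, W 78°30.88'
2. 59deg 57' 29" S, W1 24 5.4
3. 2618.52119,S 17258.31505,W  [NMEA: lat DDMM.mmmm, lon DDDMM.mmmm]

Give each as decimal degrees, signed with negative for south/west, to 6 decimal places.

Point 1:
  φ: 68 + 12.8446/60 = 68.2140767
  N → positive
  Lon: 78 + 30.88/60 = 78.5146667
  W → negative
Point 2:
  φ: 57′ + 29″ = 57.48333′; 59 + 57.48333/60 = 59.9580556
  S → negative
  λ: 24′ + 5.4″ = 24.09000′; 1 + 24.09000/60 = 1.4015000
  W → negative
Point 3:
  Lat: degrees = first 2 digits = 26, minutes = 18.52119; 26 + 18.52119/60 = 26.3086865
  S ⇒ negate
  Lon: split at 3 digits → 172° and 58.31505′; 172 + 58.31505/60 = 172.9719175
  hemisphere W, so the sign is −

1. 68.214077, -78.514667
2. -59.958056, -1.401500
3. -26.308687, -172.971918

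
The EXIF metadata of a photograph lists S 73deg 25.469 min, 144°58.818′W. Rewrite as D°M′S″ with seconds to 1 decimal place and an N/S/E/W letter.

73°25′28.1″ S, 144°58′49.1″ W

Lat: fractional minutes 0.46900 × 60 = 28.140″
λ: 58.81800′ → 58′ and 0.81800 × 60 = 49.080″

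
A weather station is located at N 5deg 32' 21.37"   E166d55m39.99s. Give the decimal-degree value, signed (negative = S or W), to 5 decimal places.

5.53927, 166.92778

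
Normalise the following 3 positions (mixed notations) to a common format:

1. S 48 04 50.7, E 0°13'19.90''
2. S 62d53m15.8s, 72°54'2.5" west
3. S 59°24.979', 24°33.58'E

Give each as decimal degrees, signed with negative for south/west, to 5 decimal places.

Point 1:
  φ: 48 + 4/60 + 50.7/3600 = 48.080750
  S ⇒ negate
  Longitude: 0 + 13/60 + 19.9/3600 = 0.222194
  E ⇒ keep positive
Point 2:
  Latitude: 62° + 53/60 + 15.8/3600 = 62 + 0.883333 + 0.004389 = 62.887722
  S ⇒ negate
  λ: 72° + 54/60 + 2.5/3600 = 72 + 0.900000 + 0.000694 = 72.900694
  hemisphere W, so the sign is −
Point 3:
  Latitude: 24.979′ = 0.416317°; total 59.416317
  S → negative
  Lon: 24 + 33.58/60 = 24.559667
  E → positive

1. -48.08075, 0.22219
2. -62.88772, -72.90069
3. -59.41632, 24.55967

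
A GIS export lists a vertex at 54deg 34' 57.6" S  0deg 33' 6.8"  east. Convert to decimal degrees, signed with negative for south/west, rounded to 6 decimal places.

φ: 34′ + 57.6″ = 34.96000′; 54 + 34.96000/60 = 54.5826667
S ⇒ negate
λ: 33′ + 6.8″ = 33.11333′; 0 + 33.11333/60 = 0.5518889
E ⇒ keep positive

-54.582667, 0.551889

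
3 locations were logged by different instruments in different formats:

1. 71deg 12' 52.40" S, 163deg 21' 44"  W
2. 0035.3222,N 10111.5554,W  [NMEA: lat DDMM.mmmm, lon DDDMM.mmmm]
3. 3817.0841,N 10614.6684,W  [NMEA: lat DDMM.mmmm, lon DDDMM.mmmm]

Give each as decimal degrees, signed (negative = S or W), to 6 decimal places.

1. -71.214556, -163.362222
2. 0.588703, -101.192590
3. 38.284735, -106.244473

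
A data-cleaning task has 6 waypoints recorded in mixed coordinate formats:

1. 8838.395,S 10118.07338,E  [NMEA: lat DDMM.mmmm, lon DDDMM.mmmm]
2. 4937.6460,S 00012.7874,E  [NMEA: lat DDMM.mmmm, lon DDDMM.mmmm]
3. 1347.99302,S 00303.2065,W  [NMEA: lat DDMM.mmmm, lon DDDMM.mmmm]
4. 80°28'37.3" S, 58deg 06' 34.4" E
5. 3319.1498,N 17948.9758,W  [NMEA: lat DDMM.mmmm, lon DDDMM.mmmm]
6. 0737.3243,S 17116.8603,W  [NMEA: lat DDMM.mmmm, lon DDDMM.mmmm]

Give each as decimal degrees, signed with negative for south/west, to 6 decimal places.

1. -88.639917, 101.301223
2. -49.627433, 0.213123
3. -13.799884, -3.053442
4. -80.477028, 58.109556
5. 33.319163, -179.816263
6. -7.622072, -171.281005

Point 1:
  Lat: split at 2 digits → 88° and 38.395′; 88 + 38.395/60 = 88.6399167
  S → negative
  λ: split at 3 digits → 101° and 18.07338′; 101 + 18.07338/60 = 101.3012230
  E ⇒ keep positive
Point 2:
  φ: degrees = first 2 digits = 49, minutes = 37.646; 49 + 37.646/60 = 49.6274333
  S → negative
  Longitude: degrees = first 3 digits = 0, minutes = 12.7874; 0 + 12.7874/60 = 0.2131233
  E ⇒ keep positive
Point 3:
  Latitude: degrees = first 2 digits = 13, minutes = 47.99302; 13 + 47.99302/60 = 13.7998837
  S → negative
  Lon: split at 3 digits → 003° and 3.2065′; 3 + 3.2065/60 = 3.0534417
  hemisphere W, so the sign is −
Point 4:
  Latitude: 80 + 28/60 + 37.3/3600 = 80.4770278
  hemisphere S, so the sign is −
  Longitude: 58° + 6/60 + 34.4/3600 = 58 + 0.100000 + 0.009556 = 58.1095556
  E → positive
Point 5:
  Latitude: degrees = first 2 digits = 33, minutes = 19.1498; 33 + 19.1498/60 = 33.3191633
  N → positive
  λ: split at 3 digits → 179° and 48.9758′; 179 + 48.9758/60 = 179.8162633
  W ⇒ negate
Point 6:
  Latitude: split at 2 digits → 07° and 37.3243′; 7 + 37.3243/60 = 7.6220717
  S ⇒ negate
  Longitude: degrees = first 3 digits = 171, minutes = 16.8603; 171 + 16.8603/60 = 171.2810050
  W ⇒ negate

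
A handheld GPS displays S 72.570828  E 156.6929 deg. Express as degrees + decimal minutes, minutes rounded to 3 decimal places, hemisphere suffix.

Latitude: fractional part 0.570828 → 34.24968 minutes
Longitude: minutes = (156.692900 − 156) × 60 = 41.57400

72° 34.250′ S, 156° 41.574′ E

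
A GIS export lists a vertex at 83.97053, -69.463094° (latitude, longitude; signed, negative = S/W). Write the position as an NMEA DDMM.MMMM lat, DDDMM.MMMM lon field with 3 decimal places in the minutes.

φ: minutes = (83.970530 − 83) × 60 = 58.23180
Longitude is negative → W; |value| = 69.463094
Longitude: 69° + 0.463094 × 60 = 69° 27.78564′

8358.232,N / 06927.786,W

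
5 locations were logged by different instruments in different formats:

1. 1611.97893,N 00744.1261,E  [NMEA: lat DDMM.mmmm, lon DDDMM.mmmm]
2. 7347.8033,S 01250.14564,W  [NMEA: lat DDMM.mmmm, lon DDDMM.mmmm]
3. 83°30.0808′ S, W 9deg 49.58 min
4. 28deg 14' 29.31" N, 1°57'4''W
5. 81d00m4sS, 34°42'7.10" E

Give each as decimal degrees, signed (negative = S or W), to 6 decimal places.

Point 1:
  Latitude: degrees = first 2 digits = 16, minutes = 11.97893; 16 + 11.97893/60 = 16.1996488
  N ⇒ keep positive
  Lon: degrees = first 3 digits = 7, minutes = 44.1261; 7 + 44.1261/60 = 7.7354350
  E → positive
Point 2:
  Lat: split at 2 digits → 73° and 47.8033′; 73 + 47.8033/60 = 73.7967217
  S ⇒ negate
  Lon: degrees = first 3 digits = 12, minutes = 50.14564; 12 + 50.14564/60 = 12.8357607
  hemisphere W, so the sign is −
Point 3:
  φ: 83 + 30.0808/60 = 83.5013467
  S → negative
  Longitude: 9 + 49.58/60 = 9.8263333
  W ⇒ negate
Point 4:
  Latitude: 28° + 14/60 + 29.31/3600 = 28 + 0.233333 + 0.008142 = 28.2414750
  N ⇒ keep positive
  Longitude: 57′ + 4″ = 57.06667′; 1 + 57.06667/60 = 1.9511111
  W → negative
Point 5:
  Lat: 81 + 0/60 + 4/3600 = 81.0011111
  hemisphere S, so the sign is −
  Lon: 34 + 42/60 + 7.1/3600 = 34.7019722
  E → positive

1. 16.199649, 7.735435
2. -73.796722, -12.835761
3. -83.501347, -9.826333
4. 28.241475, -1.951111
5. -81.001111, 34.701972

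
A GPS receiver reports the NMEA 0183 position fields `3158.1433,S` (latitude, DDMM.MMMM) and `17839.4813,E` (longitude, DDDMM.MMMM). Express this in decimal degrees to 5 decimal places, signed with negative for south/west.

Lat: degrees = first 2 digits = 31, minutes = 58.1433; 31 + 58.1433/60 = 31.969055
S ⇒ negate
Longitude: degrees = first 3 digits = 178, minutes = 39.4813; 178 + 39.4813/60 = 178.658022
E → positive

-31.96906, 178.65802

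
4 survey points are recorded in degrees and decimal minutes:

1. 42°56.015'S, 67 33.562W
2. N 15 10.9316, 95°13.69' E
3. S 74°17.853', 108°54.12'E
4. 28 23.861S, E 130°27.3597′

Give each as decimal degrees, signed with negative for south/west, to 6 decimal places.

1. -42.933583, -67.559367
2. 15.182193, 95.228167
3. -74.297550, 108.902000
4. -28.397683, 130.455995

Point 1:
  Lat: 42 + 56.015/60 = 42.9335833
  S → negative
  Longitude: 33.562′ = 0.559367°; total 67.5593667
  W ⇒ negate
Point 2:
  Latitude: 15 + 10.9316/60 = 15.1821933
  N ⇒ keep positive
  Lon: 95 + 13.69/60 = 95.2281667
  E → positive
Point 3:
  Lat: 17.853′ = 0.297550°; total 74.2975500
  S → negative
  Lon: 108 + 54.12/60 = 108.9020000
  E ⇒ keep positive
Point 4:
  φ: 28 + 23.861/60 = 28.3976833
  hemisphere S, so the sign is −
  λ: 130 + 27.3597/60 = 130.4559950
  E → positive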